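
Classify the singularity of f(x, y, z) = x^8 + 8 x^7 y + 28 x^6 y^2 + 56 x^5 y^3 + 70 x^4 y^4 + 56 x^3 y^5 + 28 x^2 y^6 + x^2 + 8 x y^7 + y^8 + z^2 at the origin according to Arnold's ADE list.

A_{7}

The Hessian of f at 0 has rank 2. Corank 1: A-series; mu = 7 gives A_7.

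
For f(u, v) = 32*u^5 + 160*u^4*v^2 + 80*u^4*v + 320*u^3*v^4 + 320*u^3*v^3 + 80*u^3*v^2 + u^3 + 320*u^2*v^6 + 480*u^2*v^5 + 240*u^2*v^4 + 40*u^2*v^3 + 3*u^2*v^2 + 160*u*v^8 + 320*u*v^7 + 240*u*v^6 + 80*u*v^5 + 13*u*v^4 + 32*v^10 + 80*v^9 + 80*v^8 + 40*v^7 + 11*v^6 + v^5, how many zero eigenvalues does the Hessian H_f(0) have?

The Hessian at 0 is [[0, 0], [0, 0]] of rank 0; hence corank 2.

2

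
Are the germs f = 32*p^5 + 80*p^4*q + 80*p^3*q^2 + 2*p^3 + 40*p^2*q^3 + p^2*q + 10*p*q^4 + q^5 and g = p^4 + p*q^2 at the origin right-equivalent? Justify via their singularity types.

No.

The Hessian of f at 0 has rank 0. Corank 2; j^3 = p^2*(2*p + q) has shape L^2 M (L != M), so D-series; mu = 6 gives D_6. The Hessian of g at 0 has rank 0. Corank 2; j^3 = p*q^2 has shape L^2 M (L != M), so D-series; mu = 5 gives D_5. f is D_6 but g is D_5, hence not right-equivalent.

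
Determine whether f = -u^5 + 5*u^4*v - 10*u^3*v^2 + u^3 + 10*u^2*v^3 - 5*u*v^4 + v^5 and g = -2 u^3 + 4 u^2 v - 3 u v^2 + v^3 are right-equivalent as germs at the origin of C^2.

No.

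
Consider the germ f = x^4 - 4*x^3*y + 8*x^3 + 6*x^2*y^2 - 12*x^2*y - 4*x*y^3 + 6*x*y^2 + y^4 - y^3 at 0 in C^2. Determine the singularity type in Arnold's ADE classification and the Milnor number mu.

Type E_6, Milnor number mu = 6.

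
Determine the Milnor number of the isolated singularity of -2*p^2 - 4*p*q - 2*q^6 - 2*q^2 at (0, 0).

The Hessian of f at 0 is [[-4, -4], [-4, -4]] with rank 1, so corank 1. A Groebner basis of the Jacobian ideal J(f) in C{p,q} is {q^5, p + q}; counting standard monomials gives mu = 5. Corank 1: A-series; mu = 5 gives A_5.

5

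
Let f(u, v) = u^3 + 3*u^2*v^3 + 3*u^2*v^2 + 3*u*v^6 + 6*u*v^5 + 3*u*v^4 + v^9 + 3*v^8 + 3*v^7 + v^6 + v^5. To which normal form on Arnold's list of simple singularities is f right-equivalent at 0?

E8

The Hessian of f at 0 is [[0, 0], [0, 0]] with rank 0, so corank 2. A Groebner basis of the Jacobian ideal J(f) in C{u,v} is {u^2/2 + u*v^3 + u*v^2, v^4, u^3, u^2*v - u^2 - 2*u*v^2}; counting standard monomials gives mu = 8. Corank 2; j^3 = u^3 is a perfect cube, so E-series; the 5-jet and mu = 8 give E_8.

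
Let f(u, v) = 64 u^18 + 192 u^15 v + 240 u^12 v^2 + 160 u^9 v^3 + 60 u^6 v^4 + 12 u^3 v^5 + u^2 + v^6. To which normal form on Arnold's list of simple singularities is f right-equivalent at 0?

The Hessian of f at 0 is [[2, 0], [0, 0]] with rank 1, so corank 1. A Groebner basis of the Jacobian ideal J(f) in C{u,v} is {v^5, u}; counting standard monomials gives mu = 5. Corank 1: A-series; mu = 5 gives A_5.

A_{5}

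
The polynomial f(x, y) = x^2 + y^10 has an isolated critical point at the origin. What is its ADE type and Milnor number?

Type A_{9}, Milnor number mu = 9.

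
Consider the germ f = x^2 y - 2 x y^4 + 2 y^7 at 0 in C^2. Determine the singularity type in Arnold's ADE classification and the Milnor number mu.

Type D_8, Milnor number mu = 8.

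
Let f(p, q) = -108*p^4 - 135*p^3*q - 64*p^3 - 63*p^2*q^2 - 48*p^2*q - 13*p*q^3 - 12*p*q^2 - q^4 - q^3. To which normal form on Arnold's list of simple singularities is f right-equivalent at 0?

E7

The Hessian of f at 0 is [[0, 0], [0, 0]] with rank 0, so corank 2. A Groebner basis of the Jacobian ideal J(f) in C{p,q} is {65536*p^2/3 + 32768*p*q/3 + q^4 + 64*q^3/9 + 4096*q^2/3, p^3 + 112*p^2/3 + 56*p*q/3 + q^3/36 + 7*q^2/3, p^2*q - 832*p^2/9 - 416*p*q/9 - 5*q^3/54 - 52*q^2/9, 512*p^2/3 + p*q^2 + 256*p*q/3 + 11*q^3/36 + 32*q^2/3}; counting standard monomials gives mu = 7. Corank 2; j^3 = -(4*p + q)^3 is a perfect cube, so E-series; the 4-jet and mu = 7 give E_7.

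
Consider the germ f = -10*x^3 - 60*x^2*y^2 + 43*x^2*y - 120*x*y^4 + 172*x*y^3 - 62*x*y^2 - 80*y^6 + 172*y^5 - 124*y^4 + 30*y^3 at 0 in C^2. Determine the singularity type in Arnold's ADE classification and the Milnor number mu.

The Hessian of f at 0 has rank 0. Corank 2; j^3 = -(2*x - 3*y)*(5*x^2 - 14*x*y + 10*y^2) splits into three distinct lines over C (the quadratic factor has nonzero discriminant), so D_4.

Type D4, Milnor number mu = 4.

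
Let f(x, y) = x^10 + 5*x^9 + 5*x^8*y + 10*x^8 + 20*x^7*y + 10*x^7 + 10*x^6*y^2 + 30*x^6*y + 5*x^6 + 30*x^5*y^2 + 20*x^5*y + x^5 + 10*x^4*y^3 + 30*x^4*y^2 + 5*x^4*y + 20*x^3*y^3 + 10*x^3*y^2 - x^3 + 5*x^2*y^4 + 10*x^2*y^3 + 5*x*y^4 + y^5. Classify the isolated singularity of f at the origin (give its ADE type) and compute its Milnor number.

The Hessian of f at 0 is [[0, 0], [0, 0]] with rank 0, so corank 2. A Groebner basis of the Jacobian ideal J(f) in C{x,y} is {y^5, x*y^3 + y^4/4, x^2}; counting standard monomials gives mu = 8. Corank 2; j^3 = -x^3 is a perfect cube, so E-series; the 5-jet and mu = 8 give E_8.

Type E8, Milnor number mu = 8.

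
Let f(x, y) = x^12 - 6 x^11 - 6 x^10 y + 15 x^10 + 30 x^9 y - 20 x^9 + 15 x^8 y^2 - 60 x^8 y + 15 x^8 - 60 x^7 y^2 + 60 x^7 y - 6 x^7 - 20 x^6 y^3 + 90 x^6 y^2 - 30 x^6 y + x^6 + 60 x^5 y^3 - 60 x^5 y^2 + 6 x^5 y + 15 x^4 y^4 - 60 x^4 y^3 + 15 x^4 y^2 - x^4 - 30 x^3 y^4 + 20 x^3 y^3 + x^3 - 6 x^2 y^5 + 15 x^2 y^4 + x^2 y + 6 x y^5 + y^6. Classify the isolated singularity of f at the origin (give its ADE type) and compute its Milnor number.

The Hessian of f at 0 is [[0, 0], [0, 0]] with rank 0, so corank 2. A Groebner basis of the Jacobian ideal J(f) in C{x,y} is {-x*y/6 + y^5, x*y^2, x^2 + x*y}; counting standard monomials gives mu = 7. Corank 2; j^3 = x^2*(x + y) has shape L^2 M (L != M), so D-series; mu = 7 gives D_7.

Type D7, Milnor number mu = 7.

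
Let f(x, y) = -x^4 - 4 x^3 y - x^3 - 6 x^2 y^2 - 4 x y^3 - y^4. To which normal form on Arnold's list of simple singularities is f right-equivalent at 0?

E6

The Hessian of f at 0 is [[0, 0], [0, 0]] with rank 0, so corank 2. A Groebner basis of the Jacobian ideal J(f) in C{x,y} is {y^4, x*y^2 + y^3/3, x^2}; counting standard monomials gives mu = 6. Corank 2; j^3 = -x^3 is a perfect cube, so E-series; the 4-jet and mu = 6 give E_6.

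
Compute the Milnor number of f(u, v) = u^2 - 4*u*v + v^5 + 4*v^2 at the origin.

4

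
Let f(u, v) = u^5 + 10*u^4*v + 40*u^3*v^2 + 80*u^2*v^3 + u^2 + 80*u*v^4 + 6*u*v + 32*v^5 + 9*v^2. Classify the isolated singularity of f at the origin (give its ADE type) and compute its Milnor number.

Type A4, Milnor number mu = 4.

The Hessian of f at 0 is [[2, 6], [6, 18]] with rank 1, so corank 1. A Groebner basis of the Jacobian ideal J(f) in C{u,v} is {v^4, u + 3*v}; counting standard monomials gives mu = 4. Corank 1: A-series; mu = 4 gives A_4.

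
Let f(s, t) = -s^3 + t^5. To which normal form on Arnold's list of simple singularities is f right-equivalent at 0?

E8

The Hessian of f at 0 has rank 0. Corank 2; j^3 = -s^3 is a perfect cube, so E-series; the 5-jet and mu = 8 give E_8.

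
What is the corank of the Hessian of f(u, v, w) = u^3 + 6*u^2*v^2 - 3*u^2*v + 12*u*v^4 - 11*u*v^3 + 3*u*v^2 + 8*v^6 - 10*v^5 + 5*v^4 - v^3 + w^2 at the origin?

The Hessian at 0 is [[0, 0, 0], [0, 0, 0], [0, 0, 2]] of rank 1; hence corank 2.

2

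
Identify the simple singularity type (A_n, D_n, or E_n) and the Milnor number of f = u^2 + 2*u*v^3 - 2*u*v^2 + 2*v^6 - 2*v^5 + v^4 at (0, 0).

Type A_5, Milnor number mu = 5.

The Hessian of f at 0 has rank 1. Corank 1: A-series; mu = 5 gives A_5.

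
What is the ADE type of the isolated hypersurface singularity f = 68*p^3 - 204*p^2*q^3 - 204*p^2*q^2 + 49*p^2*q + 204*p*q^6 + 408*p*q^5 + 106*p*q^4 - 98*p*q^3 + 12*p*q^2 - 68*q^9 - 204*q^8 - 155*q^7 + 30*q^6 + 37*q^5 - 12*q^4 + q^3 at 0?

D_{4}

The Hessian of f at 0 has rank 0. Corank 2; j^3 = (4*p + q)*(17*p^2 + 8*p*q + q^2) splits into three distinct lines over C (the quadratic factor has nonzero discriminant), so D_4.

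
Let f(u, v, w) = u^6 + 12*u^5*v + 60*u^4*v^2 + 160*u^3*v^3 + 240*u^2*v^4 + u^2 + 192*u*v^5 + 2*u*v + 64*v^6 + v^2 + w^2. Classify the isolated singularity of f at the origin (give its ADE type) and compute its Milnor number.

The Hessian of f at 0 has rank 2. Corank 1: A-series; mu = 5 gives A_5.

Type A5, Milnor number mu = 5.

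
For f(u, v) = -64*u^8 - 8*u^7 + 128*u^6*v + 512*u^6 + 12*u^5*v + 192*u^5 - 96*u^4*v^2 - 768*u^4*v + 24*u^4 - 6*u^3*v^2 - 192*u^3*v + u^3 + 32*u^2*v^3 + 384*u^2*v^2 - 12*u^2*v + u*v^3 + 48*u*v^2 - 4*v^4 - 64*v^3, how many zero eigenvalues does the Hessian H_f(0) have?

2

Hessian at 0 has rank 0.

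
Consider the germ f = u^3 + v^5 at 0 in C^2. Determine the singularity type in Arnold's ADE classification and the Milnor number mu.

Type E_8, Milnor number mu = 8.

The Hessian of f at 0 has rank 0. Corank 2; j^3 = u^3 is a perfect cube, so E-series; the 5-jet and mu = 8 give E_8.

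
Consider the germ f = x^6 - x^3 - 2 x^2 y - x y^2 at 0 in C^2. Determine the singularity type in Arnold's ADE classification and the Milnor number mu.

Type D_7, Milnor number mu = 7.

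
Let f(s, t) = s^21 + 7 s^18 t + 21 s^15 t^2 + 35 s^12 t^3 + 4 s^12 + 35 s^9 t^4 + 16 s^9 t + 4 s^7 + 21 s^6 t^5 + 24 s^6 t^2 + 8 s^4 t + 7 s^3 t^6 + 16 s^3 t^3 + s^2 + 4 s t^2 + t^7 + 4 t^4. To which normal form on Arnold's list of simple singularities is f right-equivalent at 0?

A_6

The Hessian of f at 0 has rank 1. Corank 1: A-series; mu = 6 gives A_6.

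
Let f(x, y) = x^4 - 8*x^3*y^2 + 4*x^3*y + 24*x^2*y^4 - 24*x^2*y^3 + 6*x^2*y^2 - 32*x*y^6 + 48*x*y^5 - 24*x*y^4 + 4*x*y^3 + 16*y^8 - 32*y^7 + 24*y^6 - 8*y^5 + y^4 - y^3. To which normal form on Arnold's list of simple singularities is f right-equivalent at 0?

E6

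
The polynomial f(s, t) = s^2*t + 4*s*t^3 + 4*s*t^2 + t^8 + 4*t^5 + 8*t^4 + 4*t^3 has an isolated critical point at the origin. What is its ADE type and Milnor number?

The Hessian of f at 0 is [[0, 0], [0, 0]] with rank 0, so corank 2. A Groebner basis of the Jacobian ideal J(f) in C{s,t} is {s^4 + 12*s^3 + 56*s^2*t + 8*s^2 + 104*s*t^2 - 8*s*t - 48*t^2, s^3*t - 3*s^3 - 12*s^2*t - s^2 - 18*s*t^2 + 2*s*t + 8*t^2, s^3/2 + s^2*t^2 + s^2*t, s*t/2 + t^3 + t^2}; counting standard monomials gives mu = 9. Corank 2; j^3 = t*(s + 2*t)^2 has shape L^2 M (L != M), so D-series; mu = 9 gives D_9.

Type D_{9}, Milnor number mu = 9.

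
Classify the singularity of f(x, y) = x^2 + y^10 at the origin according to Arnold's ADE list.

A9

The Hessian of f at 0 has rank 1. Corank 1: A-series; mu = 9 gives A_9.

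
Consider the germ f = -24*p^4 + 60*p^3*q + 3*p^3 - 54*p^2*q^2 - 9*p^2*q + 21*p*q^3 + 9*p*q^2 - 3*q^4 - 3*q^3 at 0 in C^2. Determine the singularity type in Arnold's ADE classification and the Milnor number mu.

Type E_7, Milnor number mu = 7.

The Hessian of f at 0 has rank 0. Corank 2; j^3 = 3*(p - q)^3 is a perfect cube, so E-series; the 4-jet and mu = 7 give E_7.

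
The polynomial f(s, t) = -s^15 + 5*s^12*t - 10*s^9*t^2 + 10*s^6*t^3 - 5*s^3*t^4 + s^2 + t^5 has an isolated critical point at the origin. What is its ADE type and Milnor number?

Type A_{4}, Milnor number mu = 4.

The Hessian of f at 0 has rank 1. Corank 1: A-series; mu = 4 gives A_4.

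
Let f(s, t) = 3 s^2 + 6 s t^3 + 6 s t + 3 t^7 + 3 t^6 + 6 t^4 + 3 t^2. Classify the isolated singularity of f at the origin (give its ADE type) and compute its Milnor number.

The Hessian of f at 0 is [[6, 6], [6, 6]] with rank 1, so corank 1. A Groebner basis of the Jacobian ideal J(f) in C{s,t} is {s + t^3 + t, s^2 + 2*s*t + t^2}; counting standard monomials gives mu = 6. Corank 1: A-series; mu = 6 gives A_6.

Type A_6, Milnor number mu = 6.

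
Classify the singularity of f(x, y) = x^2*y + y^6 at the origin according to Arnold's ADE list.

D_{7}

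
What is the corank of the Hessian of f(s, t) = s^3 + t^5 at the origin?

Hessian at 0 has rank 0.

2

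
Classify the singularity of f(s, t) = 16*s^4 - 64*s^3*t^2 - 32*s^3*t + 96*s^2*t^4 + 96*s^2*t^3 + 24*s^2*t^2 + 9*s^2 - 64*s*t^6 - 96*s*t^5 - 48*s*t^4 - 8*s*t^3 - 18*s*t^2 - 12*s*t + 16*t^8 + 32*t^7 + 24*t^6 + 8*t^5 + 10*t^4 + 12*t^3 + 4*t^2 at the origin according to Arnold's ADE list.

A_{3}

The Hessian of f at 0 has rank 1. Corank 1: A-series; mu = 3 gives A_3.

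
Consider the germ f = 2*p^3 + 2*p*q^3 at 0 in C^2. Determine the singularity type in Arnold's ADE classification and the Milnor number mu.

The Hessian of f at 0 is [[0, 0], [0, 0]] with rank 0, so corank 2. A Groebner basis of the Jacobian ideal J(f) in C{p,q} is {p^3, p*q^2, 3*p^2 + q^3}; counting standard monomials gives mu = 7. Corank 2; j^3 = 2*p^3 is a perfect cube, so E-series; the 4-jet and mu = 7 give E_7.

Type E7, Milnor number mu = 7.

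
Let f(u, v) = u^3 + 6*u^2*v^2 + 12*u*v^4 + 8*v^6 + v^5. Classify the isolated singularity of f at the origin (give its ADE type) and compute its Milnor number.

The Hessian of f at 0 is [[0, 0], [0, 0]] with rank 0, so corank 2. A Groebner basis of the Jacobian ideal J(f) in C{u,v} is {v^4, u^3, u^2/4 + u*v^2}; counting standard monomials gives mu = 8. Corank 2; j^3 = u^3 is a perfect cube, so E-series; the 5-jet and mu = 8 give E_8.

Type E_{8}, Milnor number mu = 8.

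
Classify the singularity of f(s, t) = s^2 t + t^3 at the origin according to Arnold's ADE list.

D4

The Hessian of f at 0 has rank 0. Corank 2; j^3 = t*(s^2 + t^2) splits into three distinct lines over C (the quadratic factor has nonzero discriminant), so D_4.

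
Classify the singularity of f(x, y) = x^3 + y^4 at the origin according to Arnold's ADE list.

E_6

The Hessian of f at 0 is [[0, 0], [0, 0]] with rank 0, so corank 2. A Groebner basis of the Jacobian ideal J(f) in C{x,y} is {y^3, x^2}; counting standard monomials gives mu = 6. Corank 2; j^3 = x^3 is a perfect cube, so E-series; the 4-jet and mu = 6 give E_6.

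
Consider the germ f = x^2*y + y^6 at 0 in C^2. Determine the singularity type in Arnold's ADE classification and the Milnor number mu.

The Hessian of f at 0 has rank 0. Corank 2; j^3 = x^2*y has shape L^2 M (L != M), so D-series; mu = 7 gives D_7.

Type D_7, Milnor number mu = 7.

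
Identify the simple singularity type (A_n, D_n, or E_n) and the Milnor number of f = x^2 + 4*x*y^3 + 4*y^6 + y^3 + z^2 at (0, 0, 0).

Type A2, Milnor number mu = 2.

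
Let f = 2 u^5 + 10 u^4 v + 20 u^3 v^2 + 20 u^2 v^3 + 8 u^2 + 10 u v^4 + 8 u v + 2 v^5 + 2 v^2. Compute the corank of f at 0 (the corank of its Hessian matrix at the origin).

Hessian at 0 has rank 1.

1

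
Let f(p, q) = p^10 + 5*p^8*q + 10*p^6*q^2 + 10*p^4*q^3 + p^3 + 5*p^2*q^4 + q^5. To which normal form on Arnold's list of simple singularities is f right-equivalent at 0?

E_8

The Hessian of f at 0 is [[0, 0], [0, 0]] with rank 0, so corank 2. A Groebner basis of the Jacobian ideal J(f) in C{p,q} is {q^4, p^2}; counting standard monomials gives mu = 8. Corank 2; j^3 = p^3 is a perfect cube, so E-series; the 5-jet and mu = 8 give E_8.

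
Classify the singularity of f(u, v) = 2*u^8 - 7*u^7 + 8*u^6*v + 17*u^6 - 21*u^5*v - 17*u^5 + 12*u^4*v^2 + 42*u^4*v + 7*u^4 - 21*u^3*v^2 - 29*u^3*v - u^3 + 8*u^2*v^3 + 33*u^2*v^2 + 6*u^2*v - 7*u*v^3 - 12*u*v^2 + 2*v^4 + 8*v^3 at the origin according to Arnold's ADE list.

The Hessian of f at 0 has rank 0. Corank 2; j^3 = -(u - 2*v)^3 is a perfect cube, so E-series; the 4-jet and mu = 7 give E_7.

E7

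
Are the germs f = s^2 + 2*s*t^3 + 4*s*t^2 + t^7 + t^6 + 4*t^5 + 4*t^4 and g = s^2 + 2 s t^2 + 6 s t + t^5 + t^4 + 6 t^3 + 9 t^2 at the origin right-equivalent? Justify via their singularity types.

No.

The Hessian of f at 0 is [[2, 0], [0, 0]] with rank 1, so corank 1. A Groebner basis of the Jacobian ideal J(f) in C{s,t} is {s^3, s^2*t - s^2 - 4*s*t + 8*s + 16*t^2, s^2/4 + s*t^2 - s*t + 2*s + 4*t^2, s + t^3 + 2*t^2}; counting standard monomials gives mu = 6. Corank 1: A-series; mu = 6 gives A_6. The Hessian of g at 0 is [[2, 6], [6, 18]] with rank 1, so corank 1. A Groebner basis of the Jacobian ideal J(g) in C{s,t} is {s^2 + 6*s*t - 9*s - 27*t, s + t^2 + 3*t}; counting standard monomials gives mu = 4. Corank 1: A-series; mu = 4 gives A_4. f is A_6 but g is A_4, hence not right-equivalent.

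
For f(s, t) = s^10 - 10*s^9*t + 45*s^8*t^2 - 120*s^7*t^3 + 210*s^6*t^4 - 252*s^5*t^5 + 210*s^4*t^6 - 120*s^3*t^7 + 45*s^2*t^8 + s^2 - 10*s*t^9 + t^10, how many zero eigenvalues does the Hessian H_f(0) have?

Hessian at 0 has rank 1.

1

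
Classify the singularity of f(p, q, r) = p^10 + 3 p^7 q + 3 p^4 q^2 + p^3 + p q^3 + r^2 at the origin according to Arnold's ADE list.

E7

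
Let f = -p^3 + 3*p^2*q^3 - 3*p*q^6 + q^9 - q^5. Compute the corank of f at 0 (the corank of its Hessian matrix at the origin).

2

The Hessian at 0 is [[0, 0], [0, 0]] of rank 0; hence corank 2.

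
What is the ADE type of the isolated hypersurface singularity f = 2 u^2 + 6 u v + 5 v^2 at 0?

The Hessian of f at 0 is [[4, 6], [6, 10]] with rank 2, so corank 0. A Groebner basis of the Jacobian ideal J(f) in C{u,v} is {u, v}; counting standard monomials gives mu = 1. Corank 0: nondegenerate Morse point, so A_1.

A_1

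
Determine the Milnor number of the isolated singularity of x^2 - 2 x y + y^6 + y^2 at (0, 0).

The Hessian of f at 0 is [[2, -2], [-2, 2]] with rank 1, so corank 1. A Groebner basis of the Jacobian ideal J(f) in C{x,y} is {y^5, x - y}; counting standard monomials gives mu = 5. Corank 1: A-series; mu = 5 gives A_5.

5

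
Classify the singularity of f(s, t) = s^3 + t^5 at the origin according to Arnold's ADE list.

The Hessian of f at 0 is [[0, 0], [0, 0]] with rank 0, so corank 2. A Groebner basis of the Jacobian ideal J(f) in C{s,t} is {t^4, s^2}; counting standard monomials gives mu = 8. Corank 2; j^3 = s^3 is a perfect cube, so E-series; the 5-jet and mu = 8 give E_8.

E_8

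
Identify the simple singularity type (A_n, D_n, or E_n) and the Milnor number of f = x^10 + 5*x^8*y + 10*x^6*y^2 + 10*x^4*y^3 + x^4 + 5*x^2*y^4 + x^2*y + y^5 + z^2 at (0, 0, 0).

Type D_6, Milnor number mu = 6.

The Hessian of f at 0 has rank 1. Corank 2; j^3 = x^2*y has shape L^2 M (L != M), so D-series; mu = 6 gives D_6.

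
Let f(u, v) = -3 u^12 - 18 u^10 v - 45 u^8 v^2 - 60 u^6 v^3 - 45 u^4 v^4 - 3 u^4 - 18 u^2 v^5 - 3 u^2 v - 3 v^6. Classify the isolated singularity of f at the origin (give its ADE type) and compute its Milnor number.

Type D7, Milnor number mu = 7.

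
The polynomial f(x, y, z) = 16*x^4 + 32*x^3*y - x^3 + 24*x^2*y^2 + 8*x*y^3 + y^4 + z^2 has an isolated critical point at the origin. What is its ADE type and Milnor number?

Type E6, Milnor number mu = 6.

The Hessian of f at 0 has rank 1. Corank 2; j^3 = -x^3 is a perfect cube, so E-series; the 4-jet and mu = 6 give E_6.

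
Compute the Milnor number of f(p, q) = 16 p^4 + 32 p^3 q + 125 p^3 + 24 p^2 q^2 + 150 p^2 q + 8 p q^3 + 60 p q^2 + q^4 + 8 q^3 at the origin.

The Hessian of f at 0 is [[0, 0], [0, 0]] with rank 0, so corank 2. A Groebner basis of the Jacobian ideal J(f) in C{p,q} is {q^4, p*q^2 + 13*q^3/30, p^2 + 4*p*q/5 + 4*q^2/25}; counting standard monomials gives mu = 6. Corank 2; j^3 = (5*p + 2*q)^3 is a perfect cube, so E-series; the 4-jet and mu = 6 give E_6.

6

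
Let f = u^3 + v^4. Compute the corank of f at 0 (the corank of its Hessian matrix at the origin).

2

Hessian at 0 has rank 0.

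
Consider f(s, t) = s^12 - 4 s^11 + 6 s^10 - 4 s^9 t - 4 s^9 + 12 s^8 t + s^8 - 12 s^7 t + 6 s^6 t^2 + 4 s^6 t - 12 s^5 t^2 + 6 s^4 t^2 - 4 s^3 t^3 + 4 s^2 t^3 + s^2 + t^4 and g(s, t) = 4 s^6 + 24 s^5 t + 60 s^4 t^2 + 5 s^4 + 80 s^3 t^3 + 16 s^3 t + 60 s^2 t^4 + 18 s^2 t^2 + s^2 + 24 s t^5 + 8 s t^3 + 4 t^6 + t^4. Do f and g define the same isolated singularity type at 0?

Yes.

The Hessian of f at 0 has rank 1. Corank 1: A-series; mu = 3 gives A_3. The Hessian of g at 0 has rank 1. Corank 1: A-series; mu = 3 gives A_3. Both have type A_3, hence right-equivalent.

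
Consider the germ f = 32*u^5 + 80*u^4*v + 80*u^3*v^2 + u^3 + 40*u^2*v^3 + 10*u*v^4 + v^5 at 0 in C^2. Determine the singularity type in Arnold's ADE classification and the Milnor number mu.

The Hessian of f at 0 is [[0, 0], [0, 0]] with rank 0, so corank 2. A Groebner basis of the Jacobian ideal J(f) in C{u,v} is {v^5, u*v^3 + v^4/8, u^2}; counting standard monomials gives mu = 8. Corank 2; j^3 = u^3 is a perfect cube, so E-series; the 5-jet and mu = 8 give E_8.

Type E_{8}, Milnor number mu = 8.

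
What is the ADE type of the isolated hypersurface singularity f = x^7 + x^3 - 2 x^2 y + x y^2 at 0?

The Hessian of f at 0 is [[0, 0], [0, 0]] with rank 0, so corank 2. A Groebner basis of the Jacobian ideal J(f) in C{x,y} is {-x*y/7 + y^6 + y^2/7, x*y^2 - y^3, x^2 - x*y}; counting standard monomials gives mu = 8. Corank 2; j^3 = x*(x - y)^2 has shape L^2 M (L != M), so D-series; mu = 8 gives D_8.

D_{8}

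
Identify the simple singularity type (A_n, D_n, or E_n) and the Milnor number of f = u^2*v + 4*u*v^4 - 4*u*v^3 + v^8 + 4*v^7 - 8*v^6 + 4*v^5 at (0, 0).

The Hessian of f at 0 has rank 0. Corank 2; j^3 = u^2*v has shape L^2 M (L != M), so D-series; mu = 9 gives D_9.

Type D_{9}, Milnor number mu = 9.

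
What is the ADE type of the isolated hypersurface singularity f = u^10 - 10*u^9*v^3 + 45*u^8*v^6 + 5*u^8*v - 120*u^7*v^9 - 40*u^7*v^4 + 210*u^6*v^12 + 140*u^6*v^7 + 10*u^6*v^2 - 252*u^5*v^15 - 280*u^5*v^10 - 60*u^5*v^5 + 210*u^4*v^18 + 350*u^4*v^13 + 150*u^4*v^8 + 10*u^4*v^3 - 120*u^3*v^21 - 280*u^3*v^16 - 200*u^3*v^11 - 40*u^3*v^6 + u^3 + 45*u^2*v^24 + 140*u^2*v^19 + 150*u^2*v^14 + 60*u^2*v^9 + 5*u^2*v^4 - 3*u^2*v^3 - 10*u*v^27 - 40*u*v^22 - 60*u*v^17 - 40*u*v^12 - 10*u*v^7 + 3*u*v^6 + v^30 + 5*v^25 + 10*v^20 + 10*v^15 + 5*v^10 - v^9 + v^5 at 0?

E_{8}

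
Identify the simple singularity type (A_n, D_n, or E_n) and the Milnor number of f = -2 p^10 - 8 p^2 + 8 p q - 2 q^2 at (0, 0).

Type A_{9}, Milnor number mu = 9.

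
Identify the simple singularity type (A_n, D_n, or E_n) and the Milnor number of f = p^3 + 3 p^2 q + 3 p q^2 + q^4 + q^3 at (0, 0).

Type E_{6}, Milnor number mu = 6.

The Hessian of f at 0 is [[0, 0], [0, 0]] with rank 0, so corank 2. A Groebner basis of the Jacobian ideal J(f) in C{p,q} is {q^3, p^2 + 2*p*q + q^2}; counting standard monomials gives mu = 6. Corank 2; j^3 = (p + q)^3 is a perfect cube, so E-series; the 4-jet and mu = 6 give E_6.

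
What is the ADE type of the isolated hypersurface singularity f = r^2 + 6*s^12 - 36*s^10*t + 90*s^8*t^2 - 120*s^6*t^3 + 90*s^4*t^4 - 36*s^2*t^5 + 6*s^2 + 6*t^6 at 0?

The Hessian of f at 0 is [[12, 0, 0], [0, 0, 0], [0, 0, 2]] with rank 2, so corank 1. A Groebner basis of the Jacobian ideal J(f) in C{s,t,r} is {t^5, s, r}; counting standard monomials gives mu = 5. Corank 1: A-series; mu = 5 gives A_5.

A_5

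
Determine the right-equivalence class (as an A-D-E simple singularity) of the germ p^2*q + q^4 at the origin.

D_{5}

The Hessian of f at 0 has rank 0. Corank 2; j^3 = p^2*q has shape L^2 M (L != M), so D-series; mu = 5 gives D_5.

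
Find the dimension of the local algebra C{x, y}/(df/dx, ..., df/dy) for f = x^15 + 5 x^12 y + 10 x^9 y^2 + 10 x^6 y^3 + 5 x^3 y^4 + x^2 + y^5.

The Hessian of f at 0 is [[2, 0], [0, 0]] with rank 1, so corank 1. A Groebner basis of the Jacobian ideal J(f) in C{x,y} is {y^4, x}; counting standard monomials gives mu = 4. Corank 1: A-series; mu = 4 gives A_4.

4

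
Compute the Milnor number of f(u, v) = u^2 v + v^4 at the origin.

5

The Hessian of f at 0 has rank 0. Corank 2; j^3 = u^2*v has shape L^2 M (L != M), so D-series; mu = 5 gives D_5.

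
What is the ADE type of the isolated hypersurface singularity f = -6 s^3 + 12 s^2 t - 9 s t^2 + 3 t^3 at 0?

D_4

The Hessian of f at 0 has rank 0. Corank 2; j^3 = -3*(s - t)*(2*s^2 - 2*s*t + t^2) splits into three distinct lines over C (the quadratic factor has nonzero discriminant), so D_4.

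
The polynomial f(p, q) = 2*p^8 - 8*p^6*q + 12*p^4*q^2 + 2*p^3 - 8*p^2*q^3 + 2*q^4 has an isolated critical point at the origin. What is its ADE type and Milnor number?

Type E6, Milnor number mu = 6.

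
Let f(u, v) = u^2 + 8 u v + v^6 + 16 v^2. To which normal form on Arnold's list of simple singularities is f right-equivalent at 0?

The Hessian of f at 0 has rank 1. Corank 1: A-series; mu = 5 gives A_5.

A_{5}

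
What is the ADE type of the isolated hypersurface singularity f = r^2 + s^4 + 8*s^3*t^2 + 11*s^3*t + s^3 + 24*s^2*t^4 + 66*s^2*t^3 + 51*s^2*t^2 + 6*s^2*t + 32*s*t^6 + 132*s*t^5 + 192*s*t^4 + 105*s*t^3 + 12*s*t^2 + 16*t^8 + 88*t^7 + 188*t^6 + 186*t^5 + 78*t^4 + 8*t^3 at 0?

The Hessian of f at 0 has rank 1. Corank 2; j^3 = (s + 2*t)^3 is a perfect cube, so E-series; the 4-jet and mu = 7 give E_7.

E7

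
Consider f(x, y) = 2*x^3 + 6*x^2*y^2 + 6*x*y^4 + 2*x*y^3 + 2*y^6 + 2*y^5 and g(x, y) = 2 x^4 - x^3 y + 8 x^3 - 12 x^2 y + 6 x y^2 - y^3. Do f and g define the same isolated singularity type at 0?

Yes.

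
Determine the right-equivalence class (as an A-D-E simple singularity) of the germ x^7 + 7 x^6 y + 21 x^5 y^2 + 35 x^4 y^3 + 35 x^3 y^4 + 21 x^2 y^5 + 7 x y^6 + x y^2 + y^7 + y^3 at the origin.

D_8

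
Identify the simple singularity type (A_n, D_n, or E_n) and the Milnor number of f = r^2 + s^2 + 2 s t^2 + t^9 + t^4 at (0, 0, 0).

Type A_8, Milnor number mu = 8.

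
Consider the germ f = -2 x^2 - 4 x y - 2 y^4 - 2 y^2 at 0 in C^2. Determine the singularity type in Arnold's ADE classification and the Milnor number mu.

Type A_3, Milnor number mu = 3.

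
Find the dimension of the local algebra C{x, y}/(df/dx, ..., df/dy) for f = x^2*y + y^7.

8

The Hessian of f at 0 has rank 0. Corank 2; j^3 = x^2*y has shape L^2 M (L != M), so D-series; mu = 8 gives D_8.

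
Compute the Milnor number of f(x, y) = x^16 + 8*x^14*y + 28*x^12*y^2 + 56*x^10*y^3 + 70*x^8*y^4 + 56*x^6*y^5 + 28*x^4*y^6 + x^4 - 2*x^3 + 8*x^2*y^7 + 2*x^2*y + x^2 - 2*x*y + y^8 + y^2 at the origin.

7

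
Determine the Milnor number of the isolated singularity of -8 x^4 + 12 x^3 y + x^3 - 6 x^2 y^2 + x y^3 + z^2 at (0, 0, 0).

The Hessian of f at 0 has rank 1. Corank 2; j^3 = x^3 is a perfect cube, so E-series; the 4-jet and mu = 7 give E_7.

7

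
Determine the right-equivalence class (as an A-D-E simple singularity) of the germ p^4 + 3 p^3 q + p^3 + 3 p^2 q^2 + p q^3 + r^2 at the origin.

E_{7}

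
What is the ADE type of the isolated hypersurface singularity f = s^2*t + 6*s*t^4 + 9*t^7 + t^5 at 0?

The Hessian of f at 0 has rank 0. Corank 2; j^3 = s^2*t has shape L^2 M (L != M), so D-series; mu = 6 gives D_6.

D_{6}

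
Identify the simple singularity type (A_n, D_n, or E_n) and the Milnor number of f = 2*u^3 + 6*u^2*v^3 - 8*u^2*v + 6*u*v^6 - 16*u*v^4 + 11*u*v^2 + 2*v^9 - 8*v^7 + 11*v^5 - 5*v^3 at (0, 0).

The Hessian of f at 0 is [[0, 0], [0, 0]] with rank 0, so corank 2. A Groebner basis of the Jacobian ideal J(f) in C{u,v} is {v^3, u^2 + v^2/2, u*v - v^2/2}; counting standard monomials gives mu = 4. Corank 2; j^3 = (u - v)*(2*u^2 - 6*u*v + 5*v^2) splits into three distinct lines over C (the quadratic factor has nonzero discriminant), so D_4.

Type D4, Milnor number mu = 4.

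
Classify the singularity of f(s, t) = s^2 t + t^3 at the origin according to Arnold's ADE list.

D_4

The Hessian of f at 0 has rank 0. Corank 2; j^3 = t*(s^2 + t^2) splits into three distinct lines over C (the quadratic factor has nonzero discriminant), so D_4.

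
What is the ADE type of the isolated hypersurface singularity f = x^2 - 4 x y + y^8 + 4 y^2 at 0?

The Hessian of f at 0 is [[2, -4], [-4, 8]] with rank 1, so corank 1. A Groebner basis of the Jacobian ideal J(f) in C{x,y} is {y^7, x - 2*y}; counting standard monomials gives mu = 7. Corank 1: A-series; mu = 7 gives A_7.

A_7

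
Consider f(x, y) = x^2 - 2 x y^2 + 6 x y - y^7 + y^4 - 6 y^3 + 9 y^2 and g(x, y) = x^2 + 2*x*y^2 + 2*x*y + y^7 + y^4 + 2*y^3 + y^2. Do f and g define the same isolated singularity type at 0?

The Hessian of f at 0 has rank 1. Corank 1: A-series; mu = 6 gives A_6. The Hessian of g at 0 has rank 1. Corank 1: A-series; mu = 6 gives A_6. Both have type A_6, hence right-equivalent.

Yes.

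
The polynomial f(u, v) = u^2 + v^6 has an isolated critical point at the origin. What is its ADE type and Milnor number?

The Hessian of f at 0 has rank 1. Corank 1: A-series; mu = 5 gives A_5.

Type A5, Milnor number mu = 5.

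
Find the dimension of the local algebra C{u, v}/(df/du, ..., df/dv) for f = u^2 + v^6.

5

The Hessian of f at 0 is [[2, 0], [0, 0]] with rank 1, so corank 1. A Groebner basis of the Jacobian ideal J(f) in C{u,v} is {v^5, u}; counting standard monomials gives mu = 5. Corank 1: A-series; mu = 5 gives A_5.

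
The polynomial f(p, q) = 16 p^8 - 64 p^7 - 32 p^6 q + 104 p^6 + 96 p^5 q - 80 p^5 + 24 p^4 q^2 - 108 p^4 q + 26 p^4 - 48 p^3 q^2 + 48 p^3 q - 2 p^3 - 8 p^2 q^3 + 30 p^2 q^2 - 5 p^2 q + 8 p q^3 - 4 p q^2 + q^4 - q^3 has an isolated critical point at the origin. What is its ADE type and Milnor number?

Type D5, Milnor number mu = 5.

The Hessian of f at 0 has rank 0. Corank 2; j^3 = -(p + q)^2*(2*p + q) has shape L^2 M (L != M), so D-series; mu = 5 gives D_5.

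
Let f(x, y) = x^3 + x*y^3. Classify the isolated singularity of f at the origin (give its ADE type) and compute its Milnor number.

Type E_7, Milnor number mu = 7.

The Hessian of f at 0 has rank 0. Corank 2; j^3 = x^3 is a perfect cube, so E-series; the 4-jet and mu = 7 give E_7.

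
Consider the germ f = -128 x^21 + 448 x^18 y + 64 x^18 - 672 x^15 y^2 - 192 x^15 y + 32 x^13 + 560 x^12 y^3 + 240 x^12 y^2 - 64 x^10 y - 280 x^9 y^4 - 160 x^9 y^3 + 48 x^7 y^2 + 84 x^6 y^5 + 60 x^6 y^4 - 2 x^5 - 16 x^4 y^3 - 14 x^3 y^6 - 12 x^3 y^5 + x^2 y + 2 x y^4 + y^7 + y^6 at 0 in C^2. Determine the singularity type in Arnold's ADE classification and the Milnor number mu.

Type D_7, Milnor number mu = 7.

The Hessian of f at 0 is [[0, 0], [0, 0]] with rank 0, so corank 2. A Groebner basis of the Jacobian ideal J(f) in C{x,y} is {x*y + y^4, x^3, x^2*y, -x^2/6 + x*y^2}; counting standard monomials gives mu = 7. Corank 2; j^3 = x^2*y has shape L^2 M (L != M), so D-series; mu = 7 gives D_7.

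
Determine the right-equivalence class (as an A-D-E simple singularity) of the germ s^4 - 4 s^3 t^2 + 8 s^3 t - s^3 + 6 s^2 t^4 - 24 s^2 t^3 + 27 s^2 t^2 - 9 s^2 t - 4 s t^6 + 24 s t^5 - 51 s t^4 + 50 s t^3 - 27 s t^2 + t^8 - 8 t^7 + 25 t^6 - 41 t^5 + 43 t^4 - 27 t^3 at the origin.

E_{6}

The Hessian of f at 0 has rank 0. Corank 2; j^3 = -(s + 3*t)^3 is a perfect cube, so E-series; the 4-jet and mu = 6 give E_6.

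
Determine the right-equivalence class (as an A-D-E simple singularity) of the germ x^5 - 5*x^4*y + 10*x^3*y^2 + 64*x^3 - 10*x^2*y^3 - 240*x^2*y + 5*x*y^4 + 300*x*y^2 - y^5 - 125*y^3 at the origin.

The Hessian of f at 0 has rank 0. Corank 2; j^3 = (4*x - 5*y)^3 is a perfect cube, so E-series; the 5-jet and mu = 8 give E_8.

E_8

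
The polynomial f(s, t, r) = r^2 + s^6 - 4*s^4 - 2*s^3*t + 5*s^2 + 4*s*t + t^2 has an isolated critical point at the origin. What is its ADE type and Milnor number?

Type A_{1}, Milnor number mu = 1.

The Hessian of f at 0 has rank 3. Corank 0: nondegenerate Morse point, so A_1.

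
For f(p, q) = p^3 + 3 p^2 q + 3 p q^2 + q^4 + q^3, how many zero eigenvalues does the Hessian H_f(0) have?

The Hessian at 0 is [[0, 0], [0, 0]] of rank 0; hence corank 2.

2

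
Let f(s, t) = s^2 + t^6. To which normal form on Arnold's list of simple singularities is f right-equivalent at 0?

A5

The Hessian of f at 0 is [[2, 0], [0, 0]] with rank 1, so corank 1. A Groebner basis of the Jacobian ideal J(f) in C{s,t} is {t^5, s}; counting standard monomials gives mu = 5. Corank 1: A-series; mu = 5 gives A_5.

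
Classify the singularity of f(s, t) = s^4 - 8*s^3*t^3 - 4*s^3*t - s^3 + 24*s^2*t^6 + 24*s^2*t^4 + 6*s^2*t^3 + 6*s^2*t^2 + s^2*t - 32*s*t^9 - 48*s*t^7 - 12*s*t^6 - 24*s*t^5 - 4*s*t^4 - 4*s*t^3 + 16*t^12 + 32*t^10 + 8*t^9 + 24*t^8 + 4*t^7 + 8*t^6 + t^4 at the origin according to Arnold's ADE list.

The Hessian of f at 0 has rank 0. Corank 2; j^3 = -s^2*(s - t) has shape L^2 M (L != M), so D-series; mu = 5 gives D_5.

D5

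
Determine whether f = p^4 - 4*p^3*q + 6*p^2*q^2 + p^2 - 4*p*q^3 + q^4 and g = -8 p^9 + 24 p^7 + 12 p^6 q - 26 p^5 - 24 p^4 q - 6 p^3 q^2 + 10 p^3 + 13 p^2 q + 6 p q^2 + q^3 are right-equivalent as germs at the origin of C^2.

The Hessian of f at 0 is [[2, 0], [0, 0]] with rank 1, so corank 1. A Groebner basis of the Jacobian ideal J(f) in C{p,q} is {q^3, p}; counting standard monomials gives mu = 3. Corank 1: A-series; mu = 3 gives A_3. The Hessian of g at 0 is [[0, 0], [0, 0]] with rank 0, so corank 2. A Groebner basis of the Jacobian ideal J(g) in C{p,q} is {q^3, p^2 - 3*q^2/11, p*q + 6*q^2/11}; counting standard monomials gives mu = 4. Corank 2; j^3 = (2*p + q)*(5*p^2 + 4*p*q + q^2) splits into three distinct lines over C (the quadratic factor has nonzero discriminant), so D_4. f is A_3 but g is D_4, hence not right-equivalent.

No.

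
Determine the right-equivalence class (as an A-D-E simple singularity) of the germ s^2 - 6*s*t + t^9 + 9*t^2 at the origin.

The Hessian of f at 0 has rank 1. Corank 1: A-series; mu = 8 gives A_8.

A_8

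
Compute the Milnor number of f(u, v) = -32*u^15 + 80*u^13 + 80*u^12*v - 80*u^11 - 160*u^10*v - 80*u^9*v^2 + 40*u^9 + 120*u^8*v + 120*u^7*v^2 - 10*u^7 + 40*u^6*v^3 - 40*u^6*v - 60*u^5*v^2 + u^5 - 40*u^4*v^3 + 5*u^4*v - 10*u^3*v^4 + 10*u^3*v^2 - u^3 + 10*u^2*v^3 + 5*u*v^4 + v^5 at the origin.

The Hessian of f at 0 has rank 0. Corank 2; j^3 = -u^3 is a perfect cube, so E-series; the 5-jet and mu = 8 give E_8.

8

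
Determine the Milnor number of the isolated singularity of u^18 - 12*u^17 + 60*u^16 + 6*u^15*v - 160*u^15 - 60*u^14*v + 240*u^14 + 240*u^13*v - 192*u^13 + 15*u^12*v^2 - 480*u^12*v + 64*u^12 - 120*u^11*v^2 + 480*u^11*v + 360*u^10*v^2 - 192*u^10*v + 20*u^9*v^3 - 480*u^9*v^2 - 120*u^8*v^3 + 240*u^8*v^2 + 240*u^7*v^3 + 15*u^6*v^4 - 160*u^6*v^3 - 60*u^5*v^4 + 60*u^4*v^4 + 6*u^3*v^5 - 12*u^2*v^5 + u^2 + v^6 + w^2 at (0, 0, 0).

The Hessian of f at 0 has rank 2. Corank 1: A-series; mu = 5 gives A_5.

5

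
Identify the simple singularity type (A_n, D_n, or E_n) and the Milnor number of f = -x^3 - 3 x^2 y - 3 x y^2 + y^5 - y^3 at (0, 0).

The Hessian of f at 0 has rank 0. Corank 2; j^3 = -(x + y)^3 is a perfect cube, so E-series; the 5-jet and mu = 8 give E_8.

Type E8, Milnor number mu = 8.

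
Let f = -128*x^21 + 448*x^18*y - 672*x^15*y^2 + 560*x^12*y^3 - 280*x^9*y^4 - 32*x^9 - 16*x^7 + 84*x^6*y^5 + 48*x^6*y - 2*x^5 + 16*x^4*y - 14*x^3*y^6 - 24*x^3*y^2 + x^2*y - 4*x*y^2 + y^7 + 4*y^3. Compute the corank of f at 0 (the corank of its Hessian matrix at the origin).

Hessian at 0 has rank 0.

2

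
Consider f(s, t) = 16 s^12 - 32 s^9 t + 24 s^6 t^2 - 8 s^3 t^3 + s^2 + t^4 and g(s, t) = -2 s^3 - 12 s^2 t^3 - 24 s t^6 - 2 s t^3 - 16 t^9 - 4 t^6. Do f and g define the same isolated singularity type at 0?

No.

The Hessian of f at 0 has rank 1. Corank 1: A-series; mu = 3 gives A_3. The Hessian of g at 0 has rank 0. Corank 2; j^3 = -2*s^3 is a perfect cube, so E-series; the 4-jet and mu = 7 give E_7. f is A_3 but g is E_7, hence not right-equivalent.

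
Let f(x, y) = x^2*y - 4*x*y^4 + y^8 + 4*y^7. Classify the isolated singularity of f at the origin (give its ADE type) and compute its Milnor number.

Type D_{9}, Milnor number mu = 9.

The Hessian of f at 0 has rank 0. Corank 2; j^3 = x^2*y has shape L^2 M (L != M), so D-series; mu = 9 gives D_9.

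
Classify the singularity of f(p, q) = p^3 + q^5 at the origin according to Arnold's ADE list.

E8

The Hessian of f at 0 is [[0, 0], [0, 0]] with rank 0, so corank 2. A Groebner basis of the Jacobian ideal J(f) in C{p,q} is {q^4, p^2}; counting standard monomials gives mu = 8. Corank 2; j^3 = p^3 is a perfect cube, so E-series; the 5-jet and mu = 8 give E_8.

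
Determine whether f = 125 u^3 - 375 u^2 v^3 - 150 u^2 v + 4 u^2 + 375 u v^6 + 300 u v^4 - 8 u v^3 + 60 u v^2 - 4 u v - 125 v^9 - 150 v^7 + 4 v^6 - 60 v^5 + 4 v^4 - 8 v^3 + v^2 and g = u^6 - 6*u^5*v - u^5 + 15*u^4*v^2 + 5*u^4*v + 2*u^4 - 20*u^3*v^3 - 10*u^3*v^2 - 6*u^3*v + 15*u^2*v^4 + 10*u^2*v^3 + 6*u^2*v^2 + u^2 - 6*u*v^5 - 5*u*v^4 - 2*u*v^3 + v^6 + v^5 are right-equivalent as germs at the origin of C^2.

No.

The Hessian of f at 0 has rank 1. Corank 1: A-series; mu = 2 gives A_2. The Hessian of g at 0 has rank 1. Corank 1: A-series; mu = 4 gives A_4. f is A_2 but g is A_4, hence not right-equivalent.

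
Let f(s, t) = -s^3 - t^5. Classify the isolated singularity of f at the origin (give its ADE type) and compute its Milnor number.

Type E8, Milnor number mu = 8.

The Hessian of f at 0 has rank 0. Corank 2; j^3 = -s^3 is a perfect cube, so E-series; the 5-jet and mu = 8 give E_8.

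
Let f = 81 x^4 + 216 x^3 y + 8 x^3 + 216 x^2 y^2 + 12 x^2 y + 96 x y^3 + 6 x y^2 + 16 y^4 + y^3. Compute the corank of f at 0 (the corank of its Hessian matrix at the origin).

2

The Hessian at 0 is [[0, 0], [0, 0]] of rank 0; hence corank 2.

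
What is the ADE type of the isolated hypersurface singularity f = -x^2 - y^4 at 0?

A_3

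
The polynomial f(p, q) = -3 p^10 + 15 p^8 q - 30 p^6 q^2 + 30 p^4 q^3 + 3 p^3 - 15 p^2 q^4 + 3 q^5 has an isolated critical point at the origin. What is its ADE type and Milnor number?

The Hessian of f at 0 is [[0, 0], [0, 0]] with rank 0, so corank 2. A Groebner basis of the Jacobian ideal J(f) in C{p,q} is {q^4, p^2}; counting standard monomials gives mu = 8. Corank 2; j^3 = 3*p^3 is a perfect cube, so E-series; the 5-jet and mu = 8 give E_8.

Type E_8, Milnor number mu = 8.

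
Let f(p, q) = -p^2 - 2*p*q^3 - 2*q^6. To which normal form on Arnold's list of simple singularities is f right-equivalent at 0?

A5

The Hessian of f at 0 is [[-2, 0], [0, 0]] with rank 1, so corank 1. A Groebner basis of the Jacobian ideal J(f) in C{p,q} is {p*q^2, p + q^3, p^2}; counting standard monomials gives mu = 5. Corank 1: A-series; mu = 5 gives A_5.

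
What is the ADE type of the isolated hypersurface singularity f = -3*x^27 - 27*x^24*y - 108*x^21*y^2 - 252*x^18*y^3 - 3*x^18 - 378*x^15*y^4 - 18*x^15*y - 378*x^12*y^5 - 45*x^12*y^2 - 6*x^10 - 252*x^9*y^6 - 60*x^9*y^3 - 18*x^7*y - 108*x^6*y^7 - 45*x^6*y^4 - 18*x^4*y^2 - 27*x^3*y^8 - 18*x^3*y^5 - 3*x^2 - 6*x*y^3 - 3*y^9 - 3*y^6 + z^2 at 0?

A8

The Hessian of f at 0 has rank 2. Corank 1: A-series; mu = 8 gives A_8.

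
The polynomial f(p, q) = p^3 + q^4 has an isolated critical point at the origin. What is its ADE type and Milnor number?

The Hessian of f at 0 has rank 0. Corank 2; j^3 = p^3 is a perfect cube, so E-series; the 4-jet and mu = 6 give E_6.

Type E_{6}, Milnor number mu = 6.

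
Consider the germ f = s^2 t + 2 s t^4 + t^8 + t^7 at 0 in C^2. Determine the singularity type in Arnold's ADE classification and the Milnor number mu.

Type D9, Milnor number mu = 9.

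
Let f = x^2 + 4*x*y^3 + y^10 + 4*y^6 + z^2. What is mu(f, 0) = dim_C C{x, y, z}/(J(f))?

9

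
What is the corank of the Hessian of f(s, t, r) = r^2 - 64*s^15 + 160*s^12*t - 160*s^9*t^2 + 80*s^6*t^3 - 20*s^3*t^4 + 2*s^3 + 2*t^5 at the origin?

2

Hessian at 0 has rank 1.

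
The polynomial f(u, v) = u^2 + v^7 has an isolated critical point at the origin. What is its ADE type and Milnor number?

The Hessian of f at 0 has rank 1. Corank 1: A-series; mu = 6 gives A_6.

Type A6, Milnor number mu = 6.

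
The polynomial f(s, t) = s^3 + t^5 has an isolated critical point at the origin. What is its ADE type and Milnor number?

The Hessian of f at 0 has rank 0. Corank 2; j^3 = s^3 is a perfect cube, so E-series; the 5-jet and mu = 8 give E_8.

Type E_{8}, Milnor number mu = 8.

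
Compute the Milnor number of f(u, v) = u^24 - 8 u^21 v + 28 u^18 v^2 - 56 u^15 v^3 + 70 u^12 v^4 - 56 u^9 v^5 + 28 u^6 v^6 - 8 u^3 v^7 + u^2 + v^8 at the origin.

7

The Hessian of f at 0 has rank 1. Corank 1: A-series; mu = 7 gives A_7.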